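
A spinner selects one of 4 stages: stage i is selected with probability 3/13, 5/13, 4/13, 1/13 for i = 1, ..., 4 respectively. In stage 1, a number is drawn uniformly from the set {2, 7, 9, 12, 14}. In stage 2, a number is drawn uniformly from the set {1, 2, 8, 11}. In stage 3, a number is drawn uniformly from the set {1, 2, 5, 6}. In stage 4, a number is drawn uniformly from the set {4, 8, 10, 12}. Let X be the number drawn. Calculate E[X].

382/65

E[X | stage 1] = (2+7+9+12+14)/5 = 44/5.
E[X | stage 2] = (1+2+8+11)/4 = 11/2.
E[X | stage 3] = (1+2+5+6)/4 = 7/2.
E[X | stage 4] = (4+8+10+12)/4 = 17/2.
E[X] = (3/13)·(44/5) + (5/13)·(11/2) + (4/13)·(7/2) + (1/13)·(17/2) = 382/65.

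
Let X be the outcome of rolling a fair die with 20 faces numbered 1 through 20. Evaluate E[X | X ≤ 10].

Given X ≤ 10, X is equally likely to be any of {1, 2, 3, 4, 5, 6, 7, 8, 9, 10}.
E[X | X ≤ 10] = (1 + 2 + 3 + 4 + 5 + 6 + 7 + 8 + 9 + 10) / 10 = 11/2.

11/2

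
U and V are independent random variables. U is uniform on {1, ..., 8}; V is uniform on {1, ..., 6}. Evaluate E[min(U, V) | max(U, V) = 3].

Outcomes with max(U, V) = 3: (1,3), (2,3), (3,1), (3,2), (3,3), each with probability 1/48.
E[min(U, V) | max(U, V) = 3] = (1 + 2 + 1 + 2 + 3) / 5 = 9/5.

9/5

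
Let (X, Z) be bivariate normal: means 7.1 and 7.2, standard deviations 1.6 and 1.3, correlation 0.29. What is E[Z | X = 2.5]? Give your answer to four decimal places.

The regression of Z on X has slope ρ·σ_Z/σ_X and passes through (μ_X, μ_Z).
E[Z | X=2.5] = 7.2 + (0.29)·(1.3/1.6)·(2.5 − (7.1)) = 7.2 + (0.23563)·(-4.6) = 6.1161.

6.1161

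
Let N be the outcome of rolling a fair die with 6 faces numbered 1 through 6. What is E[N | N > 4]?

Given N > 4, N is equally likely to be any of {5, 6}.
E[N | N > 4] = (5 + 6) / 2 = 11/2.

11/2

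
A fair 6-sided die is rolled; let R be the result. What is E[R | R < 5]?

5/2

Given R < 5, R is equally likely to be any of {1, 2, 3, 4}.
E[R | R < 5] = (1 + 2 + 3 + 4) / 4 = 5/2.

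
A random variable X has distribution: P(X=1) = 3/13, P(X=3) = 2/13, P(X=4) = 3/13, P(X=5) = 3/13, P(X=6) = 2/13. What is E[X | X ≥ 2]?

P(X ≥ 2) = 10/13.
Σ over the event: 3·2/13 + 4·3/13 + 5·3/13 + 6·2/13 = 45/13.
E[X | X ≥ 2] = (45/13) / (10/13) = 9/2.

9/2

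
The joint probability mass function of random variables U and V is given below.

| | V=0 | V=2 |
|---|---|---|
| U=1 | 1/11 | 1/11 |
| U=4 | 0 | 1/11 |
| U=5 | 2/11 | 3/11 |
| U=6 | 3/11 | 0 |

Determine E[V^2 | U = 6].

P(U = 6) = 3/11.
Σ V^2·P over the event = 0·(3/11) = 0.
E[V^2 | U = 6] = (0) / (3/11) = 0.

0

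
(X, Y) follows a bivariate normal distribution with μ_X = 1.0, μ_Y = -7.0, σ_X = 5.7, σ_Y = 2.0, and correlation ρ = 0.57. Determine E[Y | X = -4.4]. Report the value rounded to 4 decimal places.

-8.0800

The regression of Y on X has slope ρ·σ_Y/σ_X and passes through (μ_X, μ_Y).
E[Y | X=-4.4] = -7.0 + (0.57)·(2.0/5.7)·(-4.4 − (1.0)) = -7.0 + (0.2)·(-5.4) = -8.0800.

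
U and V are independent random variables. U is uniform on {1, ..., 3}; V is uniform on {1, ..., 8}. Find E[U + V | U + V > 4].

68/9

P(U + V > 4) = 3/4.
Summing (U+V)·P(x,y) over outcomes with U + V > 4 gives 17/3.
E[U + V | U + V > 4] = (17/3) / (3/4) = 68/9.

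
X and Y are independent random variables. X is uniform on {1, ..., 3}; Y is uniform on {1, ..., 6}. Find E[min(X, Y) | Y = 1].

1

Outcomes with Y = 1: (1,1), (2,1), (3,1), each with probability 1/18.
E[min(X, Y) | Y = 1] = (1 + 1 + 1) / 3 = 1.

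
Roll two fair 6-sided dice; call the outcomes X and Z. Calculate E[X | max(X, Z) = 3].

12/5

P(max(X, Z) = 3) = 5/36.
Summing X·P(x,y) over outcomes with max(X, Z) = 3 gives 1/3.
E[X | max(X, Z) = 3] = (1/3) / (5/36) = 12/5.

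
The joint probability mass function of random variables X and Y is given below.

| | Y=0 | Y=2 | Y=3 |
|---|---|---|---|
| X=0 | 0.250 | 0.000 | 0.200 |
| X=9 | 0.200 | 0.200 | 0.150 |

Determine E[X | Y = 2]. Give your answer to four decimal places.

9.0000

P(Y = 2) = 0.200.
Summing X·P(X=x,Y=y) over the conditioning event gives 1.800.
E[X | Y = 2] = (1.800) / (0.200) = 9.0000.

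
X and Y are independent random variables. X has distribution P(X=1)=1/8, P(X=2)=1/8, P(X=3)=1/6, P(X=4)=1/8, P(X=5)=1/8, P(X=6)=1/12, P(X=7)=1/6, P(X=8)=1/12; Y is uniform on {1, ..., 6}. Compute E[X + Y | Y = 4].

25/3

P(Y = 4) = 1/6.
Summing (X+Y)·P(x,y) over outcomes with Y = 4 gives 25/18.
E[X + Y | Y = 4] = (25/18) / (1/6) = 25/3.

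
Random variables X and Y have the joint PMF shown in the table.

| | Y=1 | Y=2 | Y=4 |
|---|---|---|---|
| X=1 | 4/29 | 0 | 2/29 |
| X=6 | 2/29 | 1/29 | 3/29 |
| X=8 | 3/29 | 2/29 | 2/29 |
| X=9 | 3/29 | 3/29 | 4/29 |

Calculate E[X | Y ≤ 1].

P(Y ≤ 1) = 12/29.
Σ X·P over the event = 1·(4/29) + 6·(2/29) + 8·(3/29) + 9·(3/29) = 67/29.
E[X | Y ≤ 1] = (67/29) / (12/29) = 67/12.

67/12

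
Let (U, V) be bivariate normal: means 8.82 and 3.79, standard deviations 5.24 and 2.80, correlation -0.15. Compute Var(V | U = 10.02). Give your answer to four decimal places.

7.6636

For a bivariate normal, Var(V | U=x) = σ_V²(1 − ρ²).
Var(V | U=10.02) = (2.80)²·(1 − (-0.15)²) = 7.84·0.9775 = 7.6636.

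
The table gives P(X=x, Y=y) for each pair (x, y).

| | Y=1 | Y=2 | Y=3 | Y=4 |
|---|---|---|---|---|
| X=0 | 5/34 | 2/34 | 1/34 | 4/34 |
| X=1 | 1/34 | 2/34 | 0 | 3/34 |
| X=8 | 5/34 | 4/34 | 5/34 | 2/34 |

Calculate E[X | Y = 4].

19/9

P(Y = 4) = 9/34.
Σ X·P over the event = 0·(4/34) + 1·(3/34) + 8·(2/34) = 19/34.
E[X | Y = 4] = (19/34) / (9/34) = 19/9.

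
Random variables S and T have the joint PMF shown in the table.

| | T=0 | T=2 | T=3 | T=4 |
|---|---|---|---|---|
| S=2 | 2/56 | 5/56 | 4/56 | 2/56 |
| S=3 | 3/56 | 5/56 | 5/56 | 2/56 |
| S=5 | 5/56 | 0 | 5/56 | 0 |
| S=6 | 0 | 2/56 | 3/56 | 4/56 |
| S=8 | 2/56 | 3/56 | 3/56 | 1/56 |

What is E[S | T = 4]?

14/3

P(T = 4) = 9/56.
Summing S·P(S=x,T=y) over the conditioning event gives 3/4.
E[S | T = 4] = (3/4) / (9/56) = 14/3.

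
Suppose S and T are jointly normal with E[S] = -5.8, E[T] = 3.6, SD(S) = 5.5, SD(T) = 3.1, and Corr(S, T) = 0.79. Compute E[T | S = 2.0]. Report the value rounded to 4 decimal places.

7.0731

The regression of T on S has slope ρ·σ_T/σ_S and passes through (μ_S, μ_T).
E[T | S=2.0] = 3.6 + (0.79)·(3.1/5.5)·(2.0 − (-5.8)) = 3.6 + (0.44527)·(7.8) = 7.0731.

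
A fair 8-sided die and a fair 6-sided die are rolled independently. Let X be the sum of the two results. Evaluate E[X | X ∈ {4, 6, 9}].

48/7

P(X ∈ {4, 6, 9}) = 7/24.
Σ over the event: 4·1/16 + 6·5/48 + 9·1/8 = 2.
E[X | X ∈ {4, 6, 9}] = (2) / (7/24) = 48/7.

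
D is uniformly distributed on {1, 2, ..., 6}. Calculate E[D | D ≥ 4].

Given D ≥ 4, D is equally likely to be any of {4, 5, 6}.
E[D | D ≥ 4] = (4 + 5 + 6) / 3 = 5.

5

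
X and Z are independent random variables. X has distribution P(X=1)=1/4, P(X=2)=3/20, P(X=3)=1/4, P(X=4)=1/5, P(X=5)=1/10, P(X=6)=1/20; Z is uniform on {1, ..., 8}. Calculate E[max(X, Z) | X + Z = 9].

P(X + Z = 9) = 1/8.
Summing max(X,Z)·P(x,y) over outcomes with X + Z = 9 gives 127/160.
E[max(X, Z) | X + Z = 9] = (127/160) / (1/8) = 127/20.

127/20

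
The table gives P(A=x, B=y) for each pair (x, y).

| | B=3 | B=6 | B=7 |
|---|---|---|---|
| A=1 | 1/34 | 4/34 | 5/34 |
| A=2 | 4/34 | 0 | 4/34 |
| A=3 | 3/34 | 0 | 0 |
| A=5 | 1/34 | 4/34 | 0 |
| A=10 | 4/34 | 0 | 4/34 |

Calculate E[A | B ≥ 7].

53/13

P(B ≥ 7) = 13/34.
Σ A·P over the event = 1·(5/34) + 2·(4/34) + 10·(4/34) = 53/34.
E[A | B ≥ 7] = (53/34) / (13/34) = 53/13.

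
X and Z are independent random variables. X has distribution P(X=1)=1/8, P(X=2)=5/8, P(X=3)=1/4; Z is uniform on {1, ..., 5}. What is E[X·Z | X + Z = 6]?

P(X + Z = 6) = 1/5.
Summing XZ·P(x,y) over outcomes with X + Z = 6 gives 63/40.
E[X·Z | X + Z = 6] = (63/40) / (1/5) = 63/8.

63/8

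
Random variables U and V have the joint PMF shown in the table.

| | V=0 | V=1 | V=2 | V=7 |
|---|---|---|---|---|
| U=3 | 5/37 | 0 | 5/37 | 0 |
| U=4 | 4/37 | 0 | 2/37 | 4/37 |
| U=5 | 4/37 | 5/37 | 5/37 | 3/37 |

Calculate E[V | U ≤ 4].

21/10

P(U ≤ 4) = 20/37.
Summing V·P(U=x,V=y) over the conditioning event gives 42/37.
E[V | U ≤ 4] = (42/37) / (20/37) = 21/10.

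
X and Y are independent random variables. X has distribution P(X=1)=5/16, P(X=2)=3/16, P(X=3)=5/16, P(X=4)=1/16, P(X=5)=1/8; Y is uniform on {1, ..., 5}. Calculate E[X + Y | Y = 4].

P(Y = 4) = 1/5.
Summing (X+Y)·P(x,y) over outcomes with Y = 4 gives 13/10.
E[X + Y | Y = 4] = (13/10) / (1/5) = 13/2.

13/2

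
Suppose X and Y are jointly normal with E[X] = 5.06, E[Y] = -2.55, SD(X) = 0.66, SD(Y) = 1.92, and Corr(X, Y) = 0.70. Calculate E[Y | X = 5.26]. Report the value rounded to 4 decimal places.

For a bivariate normal, E[Y | X=x] = μ_Y + ρ·(σ_Y/σ_X)·(x − μ_X).
E[Y | X=5.26] = -2.55 + (0.70)·(1.92/0.66)·(5.26 − (5.06)) = -2.55 + (2.0364)·(0.2) = -2.1427.

-2.1427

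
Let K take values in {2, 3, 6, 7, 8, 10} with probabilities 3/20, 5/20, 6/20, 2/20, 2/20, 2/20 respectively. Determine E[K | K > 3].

P(K > 3) = 3/5.
Σ over the event: 6·3/10 + 7·1/10 + 8·1/10 + 10·1/10 = 43/10.
E[K | K > 3] = (43/10) / (3/5) = 43/6.

43/6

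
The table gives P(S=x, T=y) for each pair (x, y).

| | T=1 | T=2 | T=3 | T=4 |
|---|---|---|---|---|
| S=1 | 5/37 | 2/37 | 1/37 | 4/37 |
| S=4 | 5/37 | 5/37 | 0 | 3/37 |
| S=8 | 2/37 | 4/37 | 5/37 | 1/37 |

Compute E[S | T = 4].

3

P(T = 4) = 8/37.
Σ S·P over the event = 1·(4/37) + 4·(3/37) + 8·(1/37) = 24/37.
E[S | T = 4] = (24/37) / (8/37) = 3.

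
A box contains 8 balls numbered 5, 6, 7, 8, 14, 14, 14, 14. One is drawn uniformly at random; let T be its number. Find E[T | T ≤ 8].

P(T ≤ 8) = 1/2.
Σ over the event: 5·1/8 + 6·1/8 + 7·1/8 + 8·1/8 = 13/4.
E[T | T ≤ 8] = (13/4) / (1/2) = 13/2.

13/2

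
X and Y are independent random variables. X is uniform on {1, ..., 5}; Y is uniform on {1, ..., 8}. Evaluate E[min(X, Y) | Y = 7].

Outcomes with Y = 7: (1,7), (2,7), (3,7), (4,7), (5,7), each with probability 1/40.
E[min(X, Y) | Y = 7] = (1 + 2 + 3 + 4 + 5) / 5 = 3.

3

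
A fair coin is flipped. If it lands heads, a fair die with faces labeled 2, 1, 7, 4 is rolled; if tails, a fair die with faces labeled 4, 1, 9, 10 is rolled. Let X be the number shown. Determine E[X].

19/4

E[X | heads] = (2+1+7+4)/4 = 7/2.
E[X | tails] = (4+1+9+10)/4 = 6.
E[X] = (1/2)·(7/2) + (1/2)·(6) = 19/4.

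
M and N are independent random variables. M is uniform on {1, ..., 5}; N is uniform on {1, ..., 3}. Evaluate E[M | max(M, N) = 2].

Outcomes with max(M, N) = 2: (1,2), (2,1), (2,2), each with probability 1/15.
E[M | max(M, N) = 2] = (1 + 2 + 2) / 3 = 5/3.

5/3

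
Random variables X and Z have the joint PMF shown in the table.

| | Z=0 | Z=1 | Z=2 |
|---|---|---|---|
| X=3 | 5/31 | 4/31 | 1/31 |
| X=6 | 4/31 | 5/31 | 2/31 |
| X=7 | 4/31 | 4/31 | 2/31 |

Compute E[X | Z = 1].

70/13

P(Z = 1) = 13/31.
Σ X·P over the event = 3·(4/31) + 6·(5/31) + 7·(4/31) = 70/31.
E[X | Z = 1] = (70/31) / (13/31) = 70/13.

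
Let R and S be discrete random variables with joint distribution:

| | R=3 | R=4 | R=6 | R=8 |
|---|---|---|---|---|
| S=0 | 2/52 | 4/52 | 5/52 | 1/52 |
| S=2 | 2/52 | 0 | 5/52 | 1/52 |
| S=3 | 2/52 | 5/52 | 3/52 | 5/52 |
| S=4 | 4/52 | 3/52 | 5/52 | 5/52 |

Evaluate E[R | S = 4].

94/17

P(S = 4) = 17/52.
Σ R·P over the event = 3·(4/52) + 4·(3/52) + 6·(5/52) + 8·(5/52) = 47/26.
E[R | S = 4] = (47/26) / (17/52) = 94/17.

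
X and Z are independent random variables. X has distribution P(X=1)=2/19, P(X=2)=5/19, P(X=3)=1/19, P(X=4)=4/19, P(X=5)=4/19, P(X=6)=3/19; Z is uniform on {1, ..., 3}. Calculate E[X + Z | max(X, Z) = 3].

24/5

P(max(X, Z) = 3) = 10/57.
Summing (X+Z)·P(x,y) over outcomes with max(X, Z) = 3 gives 16/19.
E[X + Z | max(X, Z) = 3] = (16/19) / (10/57) = 24/5.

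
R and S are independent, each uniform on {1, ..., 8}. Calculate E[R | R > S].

6

P(R > S) = 7/16.
Summing R·P(x,y) over outcomes with R > S gives 21/8.
E[R | R > S] = (21/8) / (7/16) = 6.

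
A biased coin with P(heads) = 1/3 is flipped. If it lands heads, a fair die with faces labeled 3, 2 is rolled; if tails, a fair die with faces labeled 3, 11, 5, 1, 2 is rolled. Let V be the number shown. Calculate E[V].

E[V | heads] = (3+2)/2 = 5/2.
E[V | tails] = (3+11+5+1+2)/5 = 22/5.
By the law of total expectation,
E[V] = (1/3)·(5/2) + (2/3)·(22/5) = 113/30.

113/30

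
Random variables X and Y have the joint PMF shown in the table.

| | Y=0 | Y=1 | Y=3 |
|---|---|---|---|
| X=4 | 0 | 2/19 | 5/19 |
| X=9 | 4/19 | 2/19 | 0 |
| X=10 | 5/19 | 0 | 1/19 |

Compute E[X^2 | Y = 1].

97/2

P(Y = 1) = 4/19.
Summing X^2·P(X=x,Y=y) over the conditioning event gives 194/19.
E[X^2 | Y = 1] = (194/19) / (4/19) = 97/2.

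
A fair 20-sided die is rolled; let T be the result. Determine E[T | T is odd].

Given T is odd, T is equally likely to be any of {1, 3, 5, 7, 9, 11, 13, 15, 17, 19}.
E[T | T is odd] = (1 + 3 + 5 + 7 + 9 + 11 + 13 + 15 + 17 + 19) / 10 = 10.

10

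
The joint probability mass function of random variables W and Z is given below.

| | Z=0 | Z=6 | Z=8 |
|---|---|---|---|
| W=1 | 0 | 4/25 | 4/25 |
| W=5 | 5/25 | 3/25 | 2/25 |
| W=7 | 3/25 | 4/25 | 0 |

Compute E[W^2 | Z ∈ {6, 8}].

329/17

P(Z ∈ {6, 8}) = 17/25.
Σ W^2·P over the event = 1·(4/25) + 1·(4/25) + 25·(3/25) + 25·(2/25) + 49·(4/25) = 329/25.
E[W^2 | Z ∈ {6, 8}] = (329/25) / (17/25) = 329/17.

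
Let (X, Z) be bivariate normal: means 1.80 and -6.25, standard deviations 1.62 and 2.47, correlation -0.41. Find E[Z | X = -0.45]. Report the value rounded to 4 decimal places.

-4.8435

For a bivariate normal, E[Z | X=x] = μ_Z + ρ·(σ_Z/σ_X)·(x − μ_X).
E[Z | X=-0.45] = -6.25 + (-0.41)·(2.47/1.62)·(-0.45 − (1.80)) = -6.25 + (-0.62512)·(-2.25) = -4.8435.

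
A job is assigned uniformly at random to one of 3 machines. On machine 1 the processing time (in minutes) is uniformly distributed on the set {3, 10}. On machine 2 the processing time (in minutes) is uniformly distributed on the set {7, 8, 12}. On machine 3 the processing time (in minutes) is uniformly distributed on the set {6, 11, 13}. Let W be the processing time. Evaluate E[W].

17/2

E[W | machine 1] = (3+10)/2 = 13/2.
E[W | machine 2] = (7+8+12)/3 = 9.
E[W | machine 3] = (6+11+13)/3 = 10.
E[W] = (1/3)·(13/2) + (1/3)·(9) + (1/3)·(10) = 17/2.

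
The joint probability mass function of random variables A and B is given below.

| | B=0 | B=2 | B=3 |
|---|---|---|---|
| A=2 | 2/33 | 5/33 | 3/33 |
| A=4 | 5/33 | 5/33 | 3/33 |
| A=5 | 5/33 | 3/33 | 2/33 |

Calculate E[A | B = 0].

P(B = 0) = 4/11.
Σ A·P over the event = 2·(2/33) + 4·(5/33) + 5·(5/33) = 49/33.
E[A | B = 0] = (49/33) / (4/11) = 49/12.

49/12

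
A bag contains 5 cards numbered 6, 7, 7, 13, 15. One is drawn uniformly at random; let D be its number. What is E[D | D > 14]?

15

P(D > 14) = 1/5.
Σ over the event: 15·1/5 = 3.
E[D | D > 14] = (3) / (1/5) = 15.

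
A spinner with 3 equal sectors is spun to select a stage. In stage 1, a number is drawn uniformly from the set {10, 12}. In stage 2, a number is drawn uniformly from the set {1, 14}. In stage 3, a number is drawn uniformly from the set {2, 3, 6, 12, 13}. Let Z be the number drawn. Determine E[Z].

E[Z | stage 1] = (10+12)/2 = 11.
E[Z | stage 2] = (1+14)/2 = 15/2.
E[Z | stage 3] = (2+3+6+12+13)/5 = 36/5.
By the law of total expectation,
E[Z] = (1/3)·(11) + (1/3)·(15/2) + (1/3)·(36/5) = 257/30.

257/30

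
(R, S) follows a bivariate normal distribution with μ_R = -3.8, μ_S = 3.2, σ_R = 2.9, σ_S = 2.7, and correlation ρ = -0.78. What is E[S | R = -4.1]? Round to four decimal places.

E[S | R=x] = μ_S + ρ(σ_S/σ_R)(x − μ_R) for jointly normal variables.
E[S | R=-4.1] = 3.2 + (-0.78)·(2.7/2.9)·(-4.1 − (-3.8)) = 3.2 + (-0.72621)·(-0.3) = 3.4179.

3.4179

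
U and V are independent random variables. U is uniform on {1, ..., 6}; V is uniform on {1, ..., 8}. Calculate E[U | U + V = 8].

Outcomes with U + V = 8: (1,7), (2,6), (3,5), (4,4), (5,3), (6,2), each with probability 1/48.
E[U | U + V = 8] = (1 + 2 + 3 + 4 + 5 + 6) / 6 = 7/2.

7/2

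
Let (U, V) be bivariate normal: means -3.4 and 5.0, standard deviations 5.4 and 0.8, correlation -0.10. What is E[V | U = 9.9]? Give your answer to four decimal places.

4.8030

For a bivariate normal, E[V | U=x] = μ_V + ρ·(σ_V/σ_U)·(x − μ_U).
E[V | U=9.9] = 5.0 + (-0.10)·(0.8/5.4)·(9.9 − (-3.4)) = 5.0 + (-0.014815)·(13.3) = 4.8030.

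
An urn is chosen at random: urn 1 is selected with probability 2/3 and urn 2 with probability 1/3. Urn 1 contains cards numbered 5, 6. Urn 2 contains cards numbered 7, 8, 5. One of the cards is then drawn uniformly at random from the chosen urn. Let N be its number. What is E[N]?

E[N | urn 1] = (5+6)/2 = 11/2.
E[N | urn 2] = (7+8+5)/3 = 20/3.
E[N] = (2/3)·(11/2) + (1/3)·(20/3) = 53/9.

53/9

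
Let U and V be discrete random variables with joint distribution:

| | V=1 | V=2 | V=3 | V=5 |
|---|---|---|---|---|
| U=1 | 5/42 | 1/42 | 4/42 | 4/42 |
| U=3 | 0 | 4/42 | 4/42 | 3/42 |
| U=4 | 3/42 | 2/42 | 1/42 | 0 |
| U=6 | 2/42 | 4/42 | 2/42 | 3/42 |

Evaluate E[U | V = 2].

45/11

P(V = 2) = 11/42.
Σ U·P over the event = 1·(1/42) + 3·(4/42) + 4·(2/42) + 6·(4/42) = 15/14.
E[U | V = 2] = (15/14) / (11/42) = 45/11.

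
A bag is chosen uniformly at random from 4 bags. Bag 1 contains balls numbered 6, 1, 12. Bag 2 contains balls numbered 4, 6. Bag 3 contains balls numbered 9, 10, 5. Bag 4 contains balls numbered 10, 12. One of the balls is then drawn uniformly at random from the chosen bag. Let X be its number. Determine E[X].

91/12

E[X | bag 1] = (6+1+12)/3 = 19/3.
E[X | bag 2] = (4+6)/2 = 5.
E[X | bag 3] = (9+10+5)/3 = 8.
E[X | bag 4] = (10+12)/2 = 11.
By the law of total expectation,
E[X] = (1/4)·(19/3) + (1/4)·(5) + (1/4)·(8) + (1/4)·(11) = 91/12.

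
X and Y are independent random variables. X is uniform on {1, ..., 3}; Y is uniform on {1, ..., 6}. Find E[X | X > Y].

8/3

Outcomes with X > Y: (2,1), (3,1), (3,2), each with probability 1/18.
E[X | X > Y] = (2 + 3 + 3) / 3 = 8/3.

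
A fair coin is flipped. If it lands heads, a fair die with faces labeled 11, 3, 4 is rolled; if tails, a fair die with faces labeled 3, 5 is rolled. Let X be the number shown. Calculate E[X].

5

E[X | heads] = (11+3+4)/3 = 6.
E[X | tails] = (3+5)/2 = 4.
E[X] = (1/2)·(6) + (1/2)·(4) = 5.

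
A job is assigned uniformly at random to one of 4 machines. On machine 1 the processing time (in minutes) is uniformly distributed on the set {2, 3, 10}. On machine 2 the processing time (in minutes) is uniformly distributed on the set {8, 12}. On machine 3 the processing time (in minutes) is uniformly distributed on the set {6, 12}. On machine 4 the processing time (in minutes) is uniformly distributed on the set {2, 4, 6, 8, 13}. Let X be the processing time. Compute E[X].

153/20

E[X | machine 1] = (2+3+10)/3 = 5.
E[X | machine 2] = (8+12)/2 = 10.
E[X | machine 3] = (6+12)/2 = 9.
E[X | machine 4] = (2+4+6+8+13)/5 = 33/5.
By the law of total expectation,
E[X] = (1/4)·(5) + (1/4)·(10) + (1/4)·(9) + (1/4)·(33/5) = 153/20.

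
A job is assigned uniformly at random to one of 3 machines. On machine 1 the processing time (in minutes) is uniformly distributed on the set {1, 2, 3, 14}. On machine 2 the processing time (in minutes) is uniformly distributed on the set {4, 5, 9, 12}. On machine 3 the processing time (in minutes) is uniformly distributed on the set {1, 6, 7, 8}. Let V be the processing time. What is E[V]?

6

E[V | machine 1] = (1+2+3+14)/4 = 5.
E[V | machine 2] = (4+5+9+12)/4 = 15/2.
E[V | machine 3] = (1+6+7+8)/4 = 11/2.
E[V] = (1/3)·(5) + (1/3)·(15/2) + (1/3)·(11/2) = 6.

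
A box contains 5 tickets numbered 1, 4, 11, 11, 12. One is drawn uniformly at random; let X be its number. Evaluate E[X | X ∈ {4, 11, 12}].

P(X ∈ {4, 11, 12}) = 4/5.
Σ over the event: 4·1/5 + 11·2/5 + 12·1/5 = 38/5.
E[X | X ∈ {4, 11, 12}] = (38/5) / (4/5) = 19/2.

19/2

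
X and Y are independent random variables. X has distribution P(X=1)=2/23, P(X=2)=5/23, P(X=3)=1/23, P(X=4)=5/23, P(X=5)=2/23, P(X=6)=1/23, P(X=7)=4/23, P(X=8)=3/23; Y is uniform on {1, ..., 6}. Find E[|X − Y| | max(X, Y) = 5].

P(max(X, Y) = 5) = 1/6.
Summing |X−Y|·P(x,y) over outcomes with max(X, Y) = 5 gives 25/69.
E[|X − Y| | max(X, Y) = 5] = (25/69) / (1/6) = 50/23.

50/23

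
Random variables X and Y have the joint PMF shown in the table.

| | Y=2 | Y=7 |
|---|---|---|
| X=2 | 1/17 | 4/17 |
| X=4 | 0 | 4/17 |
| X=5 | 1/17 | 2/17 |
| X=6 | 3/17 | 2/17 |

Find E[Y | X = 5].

16/3

P(X = 5) = 3/17.
Σ Y·P over the event = 2·(1/17) + 7·(2/17) = 16/17.
E[Y | X = 5] = (16/17) / (3/17) = 16/3.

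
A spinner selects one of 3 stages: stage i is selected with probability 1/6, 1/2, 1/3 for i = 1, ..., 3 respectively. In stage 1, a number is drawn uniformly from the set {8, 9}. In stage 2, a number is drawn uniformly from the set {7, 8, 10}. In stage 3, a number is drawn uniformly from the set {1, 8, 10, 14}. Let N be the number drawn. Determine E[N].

25/3

E[N | stage 1] = (8+9)/2 = 17/2.
E[N | stage 2] = (7+8+10)/3 = 25/3.
E[N | stage 3] = (1+8+10+14)/4 = 33/4.
E[N] = (1/6)·(17/2) + (1/2)·(25/3) + (1/3)·(33/4) = 25/3.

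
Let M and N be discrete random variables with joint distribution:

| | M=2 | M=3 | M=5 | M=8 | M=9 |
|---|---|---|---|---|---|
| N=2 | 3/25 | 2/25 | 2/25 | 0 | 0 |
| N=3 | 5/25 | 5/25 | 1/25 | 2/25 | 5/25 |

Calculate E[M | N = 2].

22/7

P(N = 2) = 7/25.
Σ M·P over the event = 2·(3/25) + 3·(2/25) + 5·(2/25) = 22/25.
E[M | N = 2] = (22/25) / (7/25) = 22/7.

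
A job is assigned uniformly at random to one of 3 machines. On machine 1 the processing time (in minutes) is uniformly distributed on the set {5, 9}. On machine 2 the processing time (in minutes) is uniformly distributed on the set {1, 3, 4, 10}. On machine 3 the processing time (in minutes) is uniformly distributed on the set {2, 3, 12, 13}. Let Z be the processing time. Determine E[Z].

19/3

E[Z | machine 1] = (5+9)/2 = 7.
E[Z | machine 2] = (1+3+4+10)/4 = 9/2.
E[Z | machine 3] = (2+3+12+13)/4 = 15/2.
E[Z] = (1/3)·(7) + (1/3)·(9/2) + (1/3)·(15/2) = 19/3.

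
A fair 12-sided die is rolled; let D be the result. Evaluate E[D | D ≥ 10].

Given D ≥ 10, D is equally likely to be any of {10, 11, 12}.
E[D | D ≥ 10] = (10 + 11 + 12) / 3 = 11.

11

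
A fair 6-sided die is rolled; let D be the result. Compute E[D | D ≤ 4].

Given D ≤ 4, D is equally likely to be any of {1, 2, 3, 4}.
E[D | D ≤ 4] = (1 + 2 + 3 + 4) / 4 = 5/2.

5/2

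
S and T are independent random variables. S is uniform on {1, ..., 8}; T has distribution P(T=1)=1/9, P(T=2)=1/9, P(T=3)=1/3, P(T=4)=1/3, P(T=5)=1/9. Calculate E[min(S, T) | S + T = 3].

1

P(S + T = 3) = 1/36.
Summing min(S,T)·P(x,y) over outcomes with S + T = 3 gives 1/36.
E[min(S, T) | S + T = 3] = (1/36) / (1/36) = 1.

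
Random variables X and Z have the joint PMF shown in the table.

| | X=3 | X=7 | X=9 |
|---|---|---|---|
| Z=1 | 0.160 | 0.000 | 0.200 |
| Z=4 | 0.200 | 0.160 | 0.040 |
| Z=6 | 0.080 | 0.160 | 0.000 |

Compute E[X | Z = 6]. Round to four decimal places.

P(Z = 6) = 0.240.
Σ X·P over the event = 3·(0.080) + 7·(0.160) = 1.360.
E[X | Z = 6] = (1.360) / (0.240) = 5.6667.

5.6667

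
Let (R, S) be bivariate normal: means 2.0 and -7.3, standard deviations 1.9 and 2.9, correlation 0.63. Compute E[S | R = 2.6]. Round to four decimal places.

-6.7231

E[S | R=x] = μ_S + ρ(σ_S/σ_R)(x − μ_R) for jointly normal variables.
E[S | R=2.6] = -7.3 + (0.63)·(2.9/1.9)·(2.6 − (2.0)) = -7.3 + (0.96158)·(0.6) = -6.7231.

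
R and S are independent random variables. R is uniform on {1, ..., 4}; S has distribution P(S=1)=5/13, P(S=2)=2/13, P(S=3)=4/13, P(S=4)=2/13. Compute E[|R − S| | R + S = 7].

1

P(R + S = 7) = 3/26.
Summing |R−S|·P(x,y) over outcomes with R + S = 7 gives 3/26.
E[|R − S| | R + S = 7] = (3/26) / (3/26) = 1.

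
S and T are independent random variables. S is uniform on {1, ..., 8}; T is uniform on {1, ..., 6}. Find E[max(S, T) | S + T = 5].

Outcomes with S + T = 5: (1,4), (2,3), (3,2), (4,1), each with probability 1/48.
E[max(S, T) | S + T = 5] = (4 + 3 + 3 + 4) / 4 = 7/2.

7/2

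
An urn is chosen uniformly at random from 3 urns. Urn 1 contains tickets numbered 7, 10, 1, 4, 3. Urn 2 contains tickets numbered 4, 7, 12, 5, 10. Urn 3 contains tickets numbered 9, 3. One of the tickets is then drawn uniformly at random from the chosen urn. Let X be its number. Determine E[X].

E[X | urn 1] = (7+10+1+4+3)/5 = 5.
E[X | urn 2] = (4+7+12+5+10)/5 = 38/5.
E[X | urn 3] = (9+3)/2 = 6.
E[X] = (1/3)·(5) + (1/3)·(38/5) + (1/3)·(6) = 31/5.

31/5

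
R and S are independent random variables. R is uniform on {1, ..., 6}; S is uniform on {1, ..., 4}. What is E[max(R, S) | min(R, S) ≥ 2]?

P(min(R, S) ≥ 2) = 5/8.
Summing max(R,S)·P(x,y) over outcomes with min(R, S) ≥ 2 gives 8/3.
E[max(R, S) | min(R, S) ≥ 2] = (8/3) / (5/8) = 64/15.

64/15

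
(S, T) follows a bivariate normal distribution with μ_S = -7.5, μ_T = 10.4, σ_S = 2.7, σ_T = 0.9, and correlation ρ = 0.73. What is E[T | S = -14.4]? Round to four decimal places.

8.7210

The regression of T on S has slope ρ·σ_T/σ_S and passes through (μ_S, μ_T).
E[T | S=-14.4] = 10.4 + (0.73)·(0.9/2.7)·(-14.4 − (-7.5)) = 10.4 + (0.24333)·(-6.9) = 8.7210.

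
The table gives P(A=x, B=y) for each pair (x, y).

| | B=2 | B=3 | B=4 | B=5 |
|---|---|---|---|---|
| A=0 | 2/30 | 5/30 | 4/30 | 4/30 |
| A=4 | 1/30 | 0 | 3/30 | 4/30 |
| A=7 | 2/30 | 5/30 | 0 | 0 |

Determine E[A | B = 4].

P(B = 4) = 7/30.
Summing A·P(A=x,B=y) over the conditioning event gives 2/5.
E[A | B = 4] = (2/5) / (7/30) = 12/7.

12/7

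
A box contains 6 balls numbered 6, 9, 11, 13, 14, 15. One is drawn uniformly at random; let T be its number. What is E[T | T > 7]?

P(T > 7) = 5/6.
Σ over the event: 9·1/6 + 11·1/6 + 13·1/6 + 14·1/6 + 15·1/6 = 31/3.
E[T | T > 7] = (31/3) / (5/6) = 62/5.

62/5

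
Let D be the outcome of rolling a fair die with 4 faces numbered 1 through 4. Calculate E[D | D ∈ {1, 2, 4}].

P(D ∈ {1, 2, 4}) = 3/4.
Σ over the event: 1·1/4 + 2·1/4 + 4·1/4 = 7/4.
E[D | D ∈ {1, 2, 4}] = (7/4) / (3/4) = 7/3.

7/3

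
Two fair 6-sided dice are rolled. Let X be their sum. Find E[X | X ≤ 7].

16/3

P(X ≤ 7) = 7/12.
Σ over the event: 2·1/36 + 3·1/18 + 4·1/12 + 5·1/9 + 6·5/36 + 7·1/6 = 28/9.
E[X | X ≤ 7] = (28/9) / (7/12) = 16/3.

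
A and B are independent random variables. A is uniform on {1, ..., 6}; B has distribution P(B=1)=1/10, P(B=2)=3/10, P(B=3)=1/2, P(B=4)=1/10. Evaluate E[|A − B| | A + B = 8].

P(A + B = 8) = 3/20.
Summing |A−B|·P(x,y) over outcomes with A + B = 8 gives 11/30.
E[|A − B| | A + B = 8] = (11/30) / (3/20) = 22/9.

22/9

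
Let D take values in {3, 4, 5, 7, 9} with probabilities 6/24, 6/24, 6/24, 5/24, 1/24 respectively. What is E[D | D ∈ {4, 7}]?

P(D ∈ {4, 7}) = 11/24.
Σ over the event: 4·1/4 + 7·5/24 = 59/24.
E[D | D ∈ {4, 7}] = (59/24) / (11/24) = 59/11.

59/11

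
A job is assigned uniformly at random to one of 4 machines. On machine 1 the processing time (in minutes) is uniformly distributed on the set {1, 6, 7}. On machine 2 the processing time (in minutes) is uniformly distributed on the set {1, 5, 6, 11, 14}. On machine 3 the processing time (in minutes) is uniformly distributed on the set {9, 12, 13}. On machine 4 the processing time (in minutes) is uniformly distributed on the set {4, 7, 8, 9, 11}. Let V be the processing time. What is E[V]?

E[V | machine 1] = (1+6+7)/3 = 14/3.
E[V | machine 2] = (1+5+6+11+14)/5 = 37/5.
E[V | machine 3] = (9+12+13)/3 = 34/3.
E[V | machine 4] = (4+7+8+9+11)/5 = 39/5.
By the law of total expectation,
E[V] = (1/4)·(14/3) + (1/4)·(37/5) + (1/4)·(34/3) + (1/4)·(39/5) = 39/5.

39/5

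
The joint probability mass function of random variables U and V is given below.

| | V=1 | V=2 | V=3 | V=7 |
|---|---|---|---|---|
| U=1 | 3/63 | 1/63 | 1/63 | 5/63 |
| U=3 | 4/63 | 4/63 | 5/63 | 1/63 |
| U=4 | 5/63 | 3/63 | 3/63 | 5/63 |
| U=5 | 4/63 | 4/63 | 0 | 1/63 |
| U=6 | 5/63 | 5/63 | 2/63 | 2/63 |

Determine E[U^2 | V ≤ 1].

19

P(V ≤ 1) = 1/3.
Σ U^2·P over the event = 1·(3/63) + 9·(4/63) + 16·(5/63) + 25·(4/63) + 36·(5/63) = 19/3.
E[U^2 | V ≤ 1] = (19/3) / (1/3) = 19.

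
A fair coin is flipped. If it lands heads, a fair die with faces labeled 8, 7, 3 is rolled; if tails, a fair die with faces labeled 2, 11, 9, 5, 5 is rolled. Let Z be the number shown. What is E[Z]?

31/5

E[Z | heads] = (8+7+3)/3 = 6.
E[Z | tails] = (2+11+9+5+5)/5 = 32/5.
E[Z] = (1/2)·(6) + (1/2)·(32/5) = 31/5.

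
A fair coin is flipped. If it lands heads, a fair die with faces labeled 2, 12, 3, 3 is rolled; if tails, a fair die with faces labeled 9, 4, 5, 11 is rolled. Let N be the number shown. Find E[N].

E[N | heads] = (2+12+3+3)/4 = 5.
E[N | tails] = (9+4+5+11)/4 = 29/4.
E[N] = (1/2)·(5) + (1/2)·(29/4) = 49/8.

49/8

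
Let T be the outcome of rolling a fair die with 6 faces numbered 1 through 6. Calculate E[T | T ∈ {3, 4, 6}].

P(T ∈ {3, 4, 6}) = 1/2.
Σ over the event: 3·1/6 + 4·1/6 + 6·1/6 = 13/6.
E[T | T ∈ {3, 4, 6}] = (13/6) / (1/2) = 13/3.

13/3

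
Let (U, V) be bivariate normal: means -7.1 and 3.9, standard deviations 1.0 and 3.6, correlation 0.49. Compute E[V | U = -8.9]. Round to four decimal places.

0.7248

E[V | U=x] = μ_V + ρ(σ_V/σ_U)(x − μ_U) for jointly normal variables.
E[V | U=-8.9] = 3.9 + (0.49)·(3.6/1.0)·(-8.9 − (-7.1)) = 3.9 + (1.764)·(-1.8) = 0.7248.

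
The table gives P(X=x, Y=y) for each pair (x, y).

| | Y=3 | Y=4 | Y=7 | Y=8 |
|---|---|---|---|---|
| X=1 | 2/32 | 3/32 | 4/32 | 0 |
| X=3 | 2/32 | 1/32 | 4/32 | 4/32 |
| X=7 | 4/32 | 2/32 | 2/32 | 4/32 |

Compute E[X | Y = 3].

P(Y = 3) = 1/4.
Σ X·P over the event = 1·(2/32) + 3·(2/32) + 7·(4/32) = 9/8.
E[X | Y = 3] = (9/8) / (1/4) = 9/2.

9/2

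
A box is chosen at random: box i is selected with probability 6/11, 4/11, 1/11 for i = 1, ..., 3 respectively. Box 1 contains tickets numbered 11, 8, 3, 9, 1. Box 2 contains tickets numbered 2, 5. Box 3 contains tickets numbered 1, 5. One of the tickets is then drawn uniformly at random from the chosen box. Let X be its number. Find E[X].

277/55

E[X | box 1] = (11+8+3+9+1)/5 = 32/5.
E[X | box 2] = (2+5)/2 = 7/2.
E[X | box 3] = (1+5)/2 = 3.
E[X] = (6/11)·(32/5) + (4/11)·(7/2) + (1/11)·(3) = 277/55.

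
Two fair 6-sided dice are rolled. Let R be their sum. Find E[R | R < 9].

76/13

P(R < 9) = 13/18.
Σ over the event: 2·1/36 + 3·1/18 + 4·1/12 + 5·1/9 + 6·5/36 + 7·1/6 + 8·5/36 = 38/9.
E[R | R < 9] = (38/9) / (13/18) = 76/13.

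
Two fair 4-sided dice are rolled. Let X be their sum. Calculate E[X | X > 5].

20/3

P(X > 5) = 3/8.
Σ over the event: 6·3/16 + 7·1/8 + 8·1/16 = 5/2.
E[X | X > 5] = (5/2) / (3/8) = 20/3.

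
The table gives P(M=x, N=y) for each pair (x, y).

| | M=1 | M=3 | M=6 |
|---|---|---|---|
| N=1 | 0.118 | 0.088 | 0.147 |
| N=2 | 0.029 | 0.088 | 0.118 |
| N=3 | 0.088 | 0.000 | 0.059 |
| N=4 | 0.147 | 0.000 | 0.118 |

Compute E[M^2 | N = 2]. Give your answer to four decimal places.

21.5702

P(N = 2) = 0.235.
Σ M^2·P over the event = 1·(0.029) + 9·(0.088) + 36·(0.118) = 5.069.
E[M^2 | N = 2] = (5.069) / (0.235) = 21.5702.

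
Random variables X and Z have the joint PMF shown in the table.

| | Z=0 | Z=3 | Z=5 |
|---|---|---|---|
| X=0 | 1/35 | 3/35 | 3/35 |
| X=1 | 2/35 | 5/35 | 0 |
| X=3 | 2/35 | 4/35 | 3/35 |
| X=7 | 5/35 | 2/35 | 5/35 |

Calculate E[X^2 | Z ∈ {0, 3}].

P(Z ∈ {0, 3}) = 24/35.
Σ X^2·P over the event = 0·(1/35) + 0·(3/35) + 1·(2/35) + 1·(5/35) + 9·(2/35) + 9·(4/35) + 49·(5/35) + 49·(2/35) = 404/35.
E[X^2 | Z ∈ {0, 3}] = (404/35) / (24/35) = 101/6.

101/6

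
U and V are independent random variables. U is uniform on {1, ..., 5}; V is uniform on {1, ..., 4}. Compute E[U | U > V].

Outcomes with U > V: (2,1), (3,1), (3,2), (4,1), (4,2), (4,3), (5,1), (5,2), (5,3), (5,4), each with probability 1/20.
E[U | U > V] = (2 + 3 + 3 + 4 + 4 + 4 + 5 + 5 + 5 + 5) / 10 = 4.

4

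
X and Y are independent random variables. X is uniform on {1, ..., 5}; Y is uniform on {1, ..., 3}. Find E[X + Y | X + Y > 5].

20/3

P(X + Y > 5) = 2/5.
Summing (X+Y)·P(x,y) over outcomes with X + Y > 5 gives 8/3.
E[X + Y | X + Y > 5] = (8/3) / (2/5) = 20/3.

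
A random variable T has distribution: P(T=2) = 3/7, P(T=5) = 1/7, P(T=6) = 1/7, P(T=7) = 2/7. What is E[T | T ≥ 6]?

20/3

P(T ≥ 6) = 3/7.
Σ over the event: 6·1/7 + 7·2/7 = 20/7.
E[T | T ≥ 6] = (20/7) / (3/7) = 20/3.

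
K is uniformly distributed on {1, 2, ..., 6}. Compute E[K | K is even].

4

Given K is even, K is equally likely to be any of {2, 4, 6}.
E[K | K is even] = (2 + 4 + 6) / 3 = 4.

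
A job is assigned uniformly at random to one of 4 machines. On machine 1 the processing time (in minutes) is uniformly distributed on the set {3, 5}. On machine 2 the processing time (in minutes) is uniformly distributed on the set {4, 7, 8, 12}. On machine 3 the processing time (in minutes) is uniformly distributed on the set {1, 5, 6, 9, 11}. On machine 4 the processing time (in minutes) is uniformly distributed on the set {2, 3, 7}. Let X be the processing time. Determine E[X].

443/80

E[X | machine 1] = (3+5)/2 = 4.
E[X | machine 2] = (4+7+8+12)/4 = 31/4.
E[X | machine 3] = (1+5+6+9+11)/5 = 32/5.
E[X | machine 4] = (2+3+7)/3 = 4.
By the law of total expectation,
E[X] = (1/4)·(4) + (1/4)·(31/4) + (1/4)·(32/5) + (1/4)·(4) = 443/80.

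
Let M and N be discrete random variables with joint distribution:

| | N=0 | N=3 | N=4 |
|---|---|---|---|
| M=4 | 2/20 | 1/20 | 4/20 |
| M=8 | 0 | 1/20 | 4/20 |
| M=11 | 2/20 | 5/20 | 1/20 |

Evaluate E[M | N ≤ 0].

15/2

P(N ≤ 0) = 1/5.
Σ M·P over the event = 4·(2/20) + 11·(2/20) = 3/2.
E[M | N ≤ 0] = (3/2) / (1/5) = 15/2.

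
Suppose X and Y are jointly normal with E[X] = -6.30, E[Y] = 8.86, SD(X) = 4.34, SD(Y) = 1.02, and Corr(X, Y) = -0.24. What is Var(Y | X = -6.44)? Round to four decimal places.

The conditional variance in a bivariate normal is σ_Y²(1 − ρ²), independent of x.
Var(Y | X=-6.44) = (1.02)²·(1 − (-0.24)²) = 1.0404·0.9424 = 0.9805.

0.9805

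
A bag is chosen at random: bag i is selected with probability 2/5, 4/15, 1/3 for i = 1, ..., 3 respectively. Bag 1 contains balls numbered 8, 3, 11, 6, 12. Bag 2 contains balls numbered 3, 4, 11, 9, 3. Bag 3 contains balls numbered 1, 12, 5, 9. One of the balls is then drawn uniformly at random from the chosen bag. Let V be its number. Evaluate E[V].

E[V | bag 1] = (8+3+11+6+12)/5 = 8.
E[V | bag 2] = (3+4+11+9+3)/5 = 6.
E[V | bag 3] = (1+12+5+9)/4 = 27/4.
E[V] = (2/5)·(8) + (4/15)·(6) + (1/3)·(27/4) = 141/20.

141/20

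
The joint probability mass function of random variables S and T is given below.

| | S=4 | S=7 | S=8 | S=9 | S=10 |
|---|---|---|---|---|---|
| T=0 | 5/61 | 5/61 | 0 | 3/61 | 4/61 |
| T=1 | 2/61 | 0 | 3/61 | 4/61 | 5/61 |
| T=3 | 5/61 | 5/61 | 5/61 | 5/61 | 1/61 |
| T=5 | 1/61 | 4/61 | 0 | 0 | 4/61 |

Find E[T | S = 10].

P(S = 10) = 14/61.
Σ T·P over the event = 0·(4/61) + 1·(5/61) + 3·(1/61) + 5·(4/61) = 28/61.
E[T | S = 10] = (28/61) / (14/61) = 2.

2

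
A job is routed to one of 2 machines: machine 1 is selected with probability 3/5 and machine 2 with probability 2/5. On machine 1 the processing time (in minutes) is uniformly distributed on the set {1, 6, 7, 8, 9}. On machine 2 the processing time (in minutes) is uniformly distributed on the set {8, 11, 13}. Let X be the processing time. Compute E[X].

E[X | machine 1] = (1+6+7+8+9)/5 = 31/5.
E[X | machine 2] = (8+11+13)/3 = 32/3.
By the law of total expectation,
E[X] = (3/5)·(31/5) + (2/5)·(32/3) = 599/75.

599/75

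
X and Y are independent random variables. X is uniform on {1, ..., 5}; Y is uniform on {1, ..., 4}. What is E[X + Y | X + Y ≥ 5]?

45/7

P(X + Y ≥ 5) = 7/10.
Summing (X+Y)·P(x,y) over outcomes with X + Y ≥ 5 gives 9/2.
E[X + Y | X + Y ≥ 5] = (9/2) / (7/10) = 45/7.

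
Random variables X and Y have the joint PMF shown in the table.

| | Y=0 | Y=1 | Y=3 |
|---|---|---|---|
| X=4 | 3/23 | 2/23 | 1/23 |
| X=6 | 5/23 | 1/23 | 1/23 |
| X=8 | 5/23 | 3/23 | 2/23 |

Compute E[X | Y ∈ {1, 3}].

32/5

P(Y ∈ {1, 3}) = 10/23.
Σ X·P over the event = 4·(2/23) + 4·(1/23) + 6·(1/23) + 6·(1/23) + 8·(3/23) + 8·(2/23) = 64/23.
E[X | Y ∈ {1, 3}] = (64/23) / (10/23) = 32/5.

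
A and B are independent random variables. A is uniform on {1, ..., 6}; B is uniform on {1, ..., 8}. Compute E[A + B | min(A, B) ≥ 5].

Outcomes with min(A, B) ≥ 5: (5,5), (5,6), (5,7), (5,8), (6,5), (6,6), (6,7), (6,8), each with probability 1/48.
E[A + B | min(A, B) ≥ 5] = (10 + 11 + 12 + 13 + 11 + 12 + 13 + 14) / 8 = 12.

12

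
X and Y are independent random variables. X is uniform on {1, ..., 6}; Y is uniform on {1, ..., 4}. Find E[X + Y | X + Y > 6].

8

Outcomes with X + Y > 6: (3,4), (4,3), (4,4), (5,2), (5,3), (5,4), (6,1), (6,2), (6,3), (6,4), each with probability 1/24.
E[X + Y | X + Y > 6] = (7 + 7 + 8 + 7 + 8 + 9 + 7 + 8 + 9 + 10) / 10 = 8.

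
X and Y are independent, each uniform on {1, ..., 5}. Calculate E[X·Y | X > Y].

17/2

P(X > Y) = 2/5.
Summing XY·P(x,y) over outcomes with X > Y gives 17/5.
E[X·Y | X > Y] = (17/5) / (2/5) = 17/2.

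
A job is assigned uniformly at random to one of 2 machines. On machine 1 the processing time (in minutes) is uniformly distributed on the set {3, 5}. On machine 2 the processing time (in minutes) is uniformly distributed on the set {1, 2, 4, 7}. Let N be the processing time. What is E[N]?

15/4

E[N | machine 1] = (3+5)/2 = 4.
E[N | machine 2] = (1+2+4+7)/4 = 7/2.
E[N] = (1/2)·(4) + (1/2)·(7/2) = 15/4.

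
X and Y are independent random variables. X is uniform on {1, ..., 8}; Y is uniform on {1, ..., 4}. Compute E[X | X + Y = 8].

P(X + Y = 8) = 1/8.
Summing X·P(x,y) over outcomes with X + Y = 8 gives 11/16.
E[X | X + Y = 8] = (11/16) / (1/8) = 11/2.

11/2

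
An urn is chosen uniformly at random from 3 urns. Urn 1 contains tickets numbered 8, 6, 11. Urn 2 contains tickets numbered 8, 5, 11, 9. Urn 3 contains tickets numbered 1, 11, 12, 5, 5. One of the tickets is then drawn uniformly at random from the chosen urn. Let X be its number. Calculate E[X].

E[X | urn 1] = (8+6+11)/3 = 25/3.
E[X | urn 2] = (8+5+11+9)/4 = 33/4.
E[X | urn 3] = (1+11+12+5+5)/5 = 34/5.
E[X] = (1/3)·(25/3) + (1/3)·(33/4) + (1/3)·(34/5) = 1403/180.

1403/180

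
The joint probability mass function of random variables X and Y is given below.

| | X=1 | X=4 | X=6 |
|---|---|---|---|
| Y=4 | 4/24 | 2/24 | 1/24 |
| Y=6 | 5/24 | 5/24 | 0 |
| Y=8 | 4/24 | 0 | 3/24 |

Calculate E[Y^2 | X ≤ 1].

500/13

P(X ≤ 1) = 13/24.
Σ Y^2·P over the event = 16·(4/24) + 36·(5/24) + 64·(4/24) = 125/6.
E[Y^2 | X ≤ 1] = (125/6) / (13/24) = 500/13.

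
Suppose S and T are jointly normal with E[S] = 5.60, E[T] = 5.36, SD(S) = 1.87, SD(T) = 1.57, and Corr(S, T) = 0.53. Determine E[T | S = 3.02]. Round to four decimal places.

The regression of T on S has slope ρ·σ_T/σ_S and passes through (μ_S, μ_T).
E[T | S=3.02] = 5.36 + (0.53)·(1.57/1.87)·(3.02 − (5.60)) = 5.36 + (0.44497)·(-2.58) = 4.2120.

4.2120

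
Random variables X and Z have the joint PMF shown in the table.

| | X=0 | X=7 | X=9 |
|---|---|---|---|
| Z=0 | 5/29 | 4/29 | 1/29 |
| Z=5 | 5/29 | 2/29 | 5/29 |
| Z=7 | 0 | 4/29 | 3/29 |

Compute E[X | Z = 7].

P(Z = 7) = 7/29.
Σ X·P over the event = 7·(4/29) + 9·(3/29) = 55/29.
E[X | Z = 7] = (55/29) / (7/29) = 55/7.

55/7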